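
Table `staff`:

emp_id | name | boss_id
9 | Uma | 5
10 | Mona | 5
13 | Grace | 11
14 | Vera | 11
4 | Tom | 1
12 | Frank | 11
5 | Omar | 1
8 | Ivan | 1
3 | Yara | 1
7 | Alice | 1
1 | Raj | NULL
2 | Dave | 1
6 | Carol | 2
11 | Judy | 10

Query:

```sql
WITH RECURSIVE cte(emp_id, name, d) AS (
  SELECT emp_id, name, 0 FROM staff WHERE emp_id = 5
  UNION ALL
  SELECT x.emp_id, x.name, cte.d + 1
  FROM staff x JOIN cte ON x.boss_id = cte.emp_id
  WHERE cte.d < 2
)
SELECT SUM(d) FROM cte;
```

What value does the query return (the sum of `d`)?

Base: emp_id=5 (Omar) at d 0.
Iteration 1: rows with boss_id in {5} -> Uma (id 9, d 1), Mona (id 10, d 1).
Iteration 2: rows with boss_id in {9,10} -> Judy (id 11, d 2).
Iteration 3: d < 2 fails for all current rows; recursion stops.
SUM(d) = 0 + 1 + 1 + 2 = 4.

4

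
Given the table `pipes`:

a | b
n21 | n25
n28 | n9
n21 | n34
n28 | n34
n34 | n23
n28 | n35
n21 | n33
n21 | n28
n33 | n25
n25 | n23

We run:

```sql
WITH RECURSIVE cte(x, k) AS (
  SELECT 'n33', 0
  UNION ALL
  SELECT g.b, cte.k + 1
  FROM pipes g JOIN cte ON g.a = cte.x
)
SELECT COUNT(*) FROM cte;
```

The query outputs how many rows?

3

Base: (n33, k=0).
Iteration 1: edges from {n33} -> (n25, k=1).
Iteration 2: edges from {n25} -> (n23, k=2).
Iteration 3: no outgoing edges from {n23}; recursion stops.
Total rows emitted: 3.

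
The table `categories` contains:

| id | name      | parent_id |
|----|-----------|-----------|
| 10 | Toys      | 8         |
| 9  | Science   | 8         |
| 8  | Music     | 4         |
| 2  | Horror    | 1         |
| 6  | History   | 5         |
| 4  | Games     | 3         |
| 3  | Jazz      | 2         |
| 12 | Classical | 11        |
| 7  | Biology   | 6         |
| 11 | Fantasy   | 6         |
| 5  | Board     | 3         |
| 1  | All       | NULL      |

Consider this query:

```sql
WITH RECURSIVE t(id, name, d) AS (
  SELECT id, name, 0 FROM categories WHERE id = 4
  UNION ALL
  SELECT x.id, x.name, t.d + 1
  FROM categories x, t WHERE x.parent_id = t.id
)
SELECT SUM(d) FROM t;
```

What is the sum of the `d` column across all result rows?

5

Base: id=4 (Games) at d 0.
Iteration 1: rows with parent_id in {4} -> Music (id 8, d 1).
Iteration 2: rows with parent_id in {8} -> Science (id 9, d 2), Toys (id 10, d 2).
Iteration 3: no rows with parent_id in {9,10}; recursion stops.
SUM(d) = 0 + 1 + 2 + 2 = 5.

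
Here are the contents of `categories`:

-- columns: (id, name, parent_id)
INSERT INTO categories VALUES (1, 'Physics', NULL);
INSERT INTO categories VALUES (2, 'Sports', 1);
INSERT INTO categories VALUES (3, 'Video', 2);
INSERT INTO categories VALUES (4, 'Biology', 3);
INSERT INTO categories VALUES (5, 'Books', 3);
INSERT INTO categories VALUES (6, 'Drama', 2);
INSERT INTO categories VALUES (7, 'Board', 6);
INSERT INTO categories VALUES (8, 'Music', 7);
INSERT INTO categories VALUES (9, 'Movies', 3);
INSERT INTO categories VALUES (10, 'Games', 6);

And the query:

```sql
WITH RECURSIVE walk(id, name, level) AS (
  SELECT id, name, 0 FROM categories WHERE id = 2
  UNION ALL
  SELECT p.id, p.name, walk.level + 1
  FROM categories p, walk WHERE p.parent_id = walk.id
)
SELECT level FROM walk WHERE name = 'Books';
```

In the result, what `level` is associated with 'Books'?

2

Base: id=2 (Sports) at level 0.
Iteration 1: rows with parent_id in {2} -> Video (id 3, level 1), Drama (id 6, level 1).
Iteration 2: rows with parent_id in {3,6} -> Biology (id 4, level 2), Books (id 5, level 2), Board (id 7, level 2), Movies (id 9, level 2), Games (id 10, level 2).
Iteration 3: rows with parent_id in {4,5,7,9,10} -> Music (id 8, level 3).
Iteration 4: no rows with parent_id in {8}; recursion stops.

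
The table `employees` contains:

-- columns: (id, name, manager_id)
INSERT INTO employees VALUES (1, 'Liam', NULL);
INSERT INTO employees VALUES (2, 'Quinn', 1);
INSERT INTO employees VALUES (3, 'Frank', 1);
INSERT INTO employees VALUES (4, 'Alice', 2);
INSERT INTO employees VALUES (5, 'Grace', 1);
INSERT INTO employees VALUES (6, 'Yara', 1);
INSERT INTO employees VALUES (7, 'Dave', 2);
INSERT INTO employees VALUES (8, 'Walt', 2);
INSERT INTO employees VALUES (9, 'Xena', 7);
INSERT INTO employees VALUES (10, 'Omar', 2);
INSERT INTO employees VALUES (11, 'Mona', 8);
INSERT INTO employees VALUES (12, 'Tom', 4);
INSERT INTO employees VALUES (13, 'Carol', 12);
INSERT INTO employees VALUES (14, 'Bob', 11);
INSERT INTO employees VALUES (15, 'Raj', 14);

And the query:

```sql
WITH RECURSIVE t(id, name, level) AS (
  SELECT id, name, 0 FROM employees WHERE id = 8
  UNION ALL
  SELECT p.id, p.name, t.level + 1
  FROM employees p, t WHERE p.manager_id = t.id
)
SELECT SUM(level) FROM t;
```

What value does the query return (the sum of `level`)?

Base: id=8 (Walt) at level 0.
Iteration 1: rows with manager_id in {8} -> Mona (id 11, level 1).
Iteration 2: rows with manager_id in {11} -> Bob (id 14, level 2).
Iteration 3: rows with manager_id in {14} -> Raj (id 15, level 3).
Iteration 4: no rows with manager_id in {15}; recursion stops.
SUM(level) = 0 + 1 + 2 + 3 = 6.

6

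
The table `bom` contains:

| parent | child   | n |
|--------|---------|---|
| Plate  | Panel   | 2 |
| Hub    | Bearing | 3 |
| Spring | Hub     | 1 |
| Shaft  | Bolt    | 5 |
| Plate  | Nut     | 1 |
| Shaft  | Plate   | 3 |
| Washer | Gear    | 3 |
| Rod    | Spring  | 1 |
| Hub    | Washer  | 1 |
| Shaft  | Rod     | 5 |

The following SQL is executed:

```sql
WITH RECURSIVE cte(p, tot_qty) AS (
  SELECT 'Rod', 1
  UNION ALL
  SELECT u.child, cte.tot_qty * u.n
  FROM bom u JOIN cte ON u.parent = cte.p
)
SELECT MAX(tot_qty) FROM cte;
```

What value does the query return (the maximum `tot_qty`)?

3

Base: (Rod, tot_qty=1).
Iteration 1: components of {Rod} -> Spring = 1*1 = 1.
Iteration 2: components of {Spring} -> Hub = 1*1 = 1.
Iteration 3: components of {Hub} -> Bearing = 1*3 = 3, Washer = 1*1 = 1.
Iteration 4: components of {Bearing,Washer} -> Gear = 1*3 = 3.
Iteration 5: no further components; recursion stops.
tot_qty values: 1, 1, 1, 1, 3, 3; the maximum is 3.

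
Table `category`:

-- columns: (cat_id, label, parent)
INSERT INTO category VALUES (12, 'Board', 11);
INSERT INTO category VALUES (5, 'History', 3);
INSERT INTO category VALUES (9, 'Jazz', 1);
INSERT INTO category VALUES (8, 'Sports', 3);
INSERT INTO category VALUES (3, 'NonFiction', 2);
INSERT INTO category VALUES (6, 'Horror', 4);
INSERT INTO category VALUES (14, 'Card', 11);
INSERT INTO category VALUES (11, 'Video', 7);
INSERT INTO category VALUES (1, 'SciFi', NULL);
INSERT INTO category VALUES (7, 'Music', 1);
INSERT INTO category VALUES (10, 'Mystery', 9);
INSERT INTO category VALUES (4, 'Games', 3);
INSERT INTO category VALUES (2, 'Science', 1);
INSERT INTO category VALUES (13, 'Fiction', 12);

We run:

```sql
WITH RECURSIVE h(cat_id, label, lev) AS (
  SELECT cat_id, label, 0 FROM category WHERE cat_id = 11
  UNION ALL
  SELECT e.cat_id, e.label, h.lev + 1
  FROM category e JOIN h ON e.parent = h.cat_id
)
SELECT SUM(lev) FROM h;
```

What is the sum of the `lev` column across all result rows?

Base: cat_id=11 (Video) at lev 0.
Iteration 1: rows with parent in {11} -> Board (id 12, lev 1), Card (id 14, lev 1).
Iteration 2: rows with parent in {12,14} -> Fiction (id 13, lev 2).
Iteration 3: no rows with parent in {13}; recursion stops.
SUM(lev) = 0 + 1 + 1 + 2 = 4.

4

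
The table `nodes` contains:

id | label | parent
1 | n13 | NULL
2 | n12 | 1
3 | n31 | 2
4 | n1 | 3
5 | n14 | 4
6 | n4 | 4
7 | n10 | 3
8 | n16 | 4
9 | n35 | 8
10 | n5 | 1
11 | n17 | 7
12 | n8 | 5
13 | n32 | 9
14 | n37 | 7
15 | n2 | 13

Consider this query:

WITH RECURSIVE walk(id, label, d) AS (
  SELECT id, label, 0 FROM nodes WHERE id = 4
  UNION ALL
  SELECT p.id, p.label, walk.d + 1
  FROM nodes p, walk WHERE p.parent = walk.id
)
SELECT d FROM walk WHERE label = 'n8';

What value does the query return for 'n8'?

Base: id=4 (n1) at d 0.
Iteration 1: rows with parent in {4} -> n14 (id 5, d 1), n4 (id 6, d 1), n16 (id 8, d 1).
Iteration 2: rows with parent in {5,6,8} -> n35 (id 9, d 2), n8 (id 12, d 2).
Iteration 3: rows with parent in {9,12} -> n32 (id 13, d 3).
Iteration 4: rows with parent in {13} -> n2 (id 15, d 4).
Iteration 5: no rows with parent in {15}; recursion stops.

2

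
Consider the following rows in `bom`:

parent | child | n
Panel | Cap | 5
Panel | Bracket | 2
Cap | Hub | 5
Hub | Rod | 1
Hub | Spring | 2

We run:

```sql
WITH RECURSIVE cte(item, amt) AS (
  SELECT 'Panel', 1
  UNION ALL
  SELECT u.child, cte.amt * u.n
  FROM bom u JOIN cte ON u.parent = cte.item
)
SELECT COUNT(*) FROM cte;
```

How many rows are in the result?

6

Base: (Panel, amt=1).
Iteration 1: components of {Panel} -> Bracket = 1*2 = 2, Cap = 1*5 = 5.
Iteration 2: components of {Bracket,Cap} -> Hub = 5*5 = 25.
Iteration 3: components of {Hub} -> Rod = 25*1 = 25, Spring = 25*2 = 50.
Iteration 4: no further components; recursion stops.
Total rows emitted: 6.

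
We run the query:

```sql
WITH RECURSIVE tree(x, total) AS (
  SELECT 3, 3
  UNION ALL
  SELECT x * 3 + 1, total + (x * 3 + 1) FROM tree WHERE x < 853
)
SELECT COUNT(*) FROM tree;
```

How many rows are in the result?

7

Base: x=3, total=3.
Iteration 1: 3 < 853 holds -> x = 3 * 3 + 1 = 10, total = 3 + 10 = 13.
Iteration 2: 10 < 853 holds -> x = 10 * 3 + 1 = 31, total = 13 + 31 = 44.
Iteration 3: 31 < 853 holds -> x = 31 * 3 + 1 = 94, total = 44 + 94 = 138.
Iteration 4: 94 < 853 holds -> x = 94 * 3 + 1 = 283, total = 138 + 283 = 421.
Iteration 5: 283 < 853 holds -> x = 283 * 3 + 1 = 850, total = 421 + 850 = 1271.
Iteration 6: 850 < 853 holds -> x = 850 * 3 + 1 = 2551, total = 1271 + 2551 = 3822.
Iteration 7: 2551 < 853 fails; recursion stops.
Total rows emitted: 7.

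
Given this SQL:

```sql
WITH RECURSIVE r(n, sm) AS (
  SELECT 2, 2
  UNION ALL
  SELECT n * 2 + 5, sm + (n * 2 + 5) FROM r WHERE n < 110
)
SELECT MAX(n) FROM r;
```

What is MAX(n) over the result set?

219

Base: n=2, sm=2.
Iteration 1: 2 < 110 holds -> n = 2 * 2 + 5 = 9, sm = 2 + 9 = 11.
Iteration 2: 9 < 110 holds -> n = 9 * 2 + 5 = 23, sm = 11 + 23 = 34.
Iteration 3: 23 < 110 holds -> n = 23 * 2 + 5 = 51, sm = 34 + 51 = 85.
Iteration 4: 51 < 110 holds -> n = 51 * 2 + 5 = 107, sm = 85 + 107 = 192.
Iteration 5: 107 < 110 holds -> n = 107 * 2 + 5 = 219, sm = 192 + 219 = 411.
Iteration 6: 219 < 110 fails; recursion stops.
n values: 2, 9, 23, 51, 107, 219; the maximum is 219.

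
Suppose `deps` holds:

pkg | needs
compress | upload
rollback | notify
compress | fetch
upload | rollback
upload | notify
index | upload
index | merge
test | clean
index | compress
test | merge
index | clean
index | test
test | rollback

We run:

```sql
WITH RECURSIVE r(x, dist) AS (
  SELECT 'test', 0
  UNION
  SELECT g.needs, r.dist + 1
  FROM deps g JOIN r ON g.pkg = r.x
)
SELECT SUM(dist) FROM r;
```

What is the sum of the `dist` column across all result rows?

5

Base: (test, dist=0).
Iteration 1: edges from {test} -> (clean, dist=1), (merge, dist=1), (rollback, dist=1).
Iteration 2: edges from {clean,merge,rollback} -> (notify, dist=2).
Iteration 3: no outgoing edges from {notify}; recursion stops.
SUM(dist) = 0 + 1 + 1 + 1 + 2 = 5.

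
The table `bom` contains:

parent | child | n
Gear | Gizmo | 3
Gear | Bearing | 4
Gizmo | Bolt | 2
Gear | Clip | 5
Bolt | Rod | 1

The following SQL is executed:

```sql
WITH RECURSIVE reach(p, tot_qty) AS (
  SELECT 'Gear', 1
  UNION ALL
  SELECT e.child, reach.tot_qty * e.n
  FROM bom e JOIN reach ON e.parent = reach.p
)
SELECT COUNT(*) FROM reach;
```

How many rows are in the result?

Base: (Gear, tot_qty=1).
Iteration 1: components of {Gear} -> Bearing = 1*4 = 4, Clip = 1*5 = 5, Gizmo = 1*3 = 3.
Iteration 2: components of {Bearing,Clip,Gizmo} -> Bolt = 3*2 = 6.
Iteration 3: components of {Bolt} -> Rod = 6*1 = 6.
Iteration 4: no further components; recursion stops.
Total rows emitted: 6.

6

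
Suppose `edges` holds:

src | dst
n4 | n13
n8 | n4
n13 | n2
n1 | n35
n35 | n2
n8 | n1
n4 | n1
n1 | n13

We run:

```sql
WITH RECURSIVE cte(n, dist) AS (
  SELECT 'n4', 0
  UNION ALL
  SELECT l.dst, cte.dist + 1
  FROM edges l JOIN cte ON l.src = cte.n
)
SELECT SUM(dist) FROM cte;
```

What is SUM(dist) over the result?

14

Base: (n4, dist=0).
Iteration 1: edges from {n4} -> (n1, dist=1), (n13, dist=1).
Iteration 2: edges from {n1,n13} -> (n13, dist=2), (n2, dist=2), (n35, dist=2).
Iteration 3: edges from {n13,n2,n35} -> (n2, dist=3) x2. [UNION ALL keeps all 2 new rows, including repeats]
Iteration 4: no outgoing edges from {n2}; recursion stops.
SUM(dist) = 0 + 1 + 1 + 2 + 2 + 2 + 3 + 3 = 14.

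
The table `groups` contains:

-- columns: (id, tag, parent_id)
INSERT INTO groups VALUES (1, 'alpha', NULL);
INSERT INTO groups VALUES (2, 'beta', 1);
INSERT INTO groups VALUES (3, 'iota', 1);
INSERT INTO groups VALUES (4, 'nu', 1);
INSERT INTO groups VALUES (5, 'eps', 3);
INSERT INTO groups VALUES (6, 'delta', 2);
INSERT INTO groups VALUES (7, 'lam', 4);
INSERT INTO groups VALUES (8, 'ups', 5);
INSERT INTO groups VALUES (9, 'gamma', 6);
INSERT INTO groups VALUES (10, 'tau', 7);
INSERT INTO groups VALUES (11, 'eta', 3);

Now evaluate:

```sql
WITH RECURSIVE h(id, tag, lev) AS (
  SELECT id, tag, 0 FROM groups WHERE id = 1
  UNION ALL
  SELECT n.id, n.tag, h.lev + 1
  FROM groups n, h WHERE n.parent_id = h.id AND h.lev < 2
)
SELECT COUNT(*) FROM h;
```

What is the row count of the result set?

8

Base: id=1 (alpha) at lev 0.
Iteration 1: rows with parent_id in {1} -> beta (id 2, lev 1), iota (id 3, lev 1), nu (id 4, lev 1).
Iteration 2: rows with parent_id in {2,3,4} -> eps (id 5, lev 2), delta (id 6, lev 2), lam (id 7, lev 2), eta (id 11, lev 2).
Iteration 3: lev < 2 fails for all current rows; recursion stops.
Total rows emitted: 8.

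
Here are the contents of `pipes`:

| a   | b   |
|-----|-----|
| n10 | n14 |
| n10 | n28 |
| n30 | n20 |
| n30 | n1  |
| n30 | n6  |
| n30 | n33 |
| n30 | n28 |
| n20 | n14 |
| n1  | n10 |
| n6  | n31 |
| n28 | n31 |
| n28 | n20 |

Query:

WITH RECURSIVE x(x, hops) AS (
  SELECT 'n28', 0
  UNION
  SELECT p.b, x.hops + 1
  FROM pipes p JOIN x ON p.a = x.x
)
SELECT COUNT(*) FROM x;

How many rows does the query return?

4

Base: (n28, hops=0).
Iteration 1: edges from {n28} -> (n20, hops=1), (n31, hops=1).
Iteration 2: edges from {n20,n31} -> (n14, hops=2).
Iteration 3: no outgoing edges from {n14}; recursion stops.
Total rows emitted: 4.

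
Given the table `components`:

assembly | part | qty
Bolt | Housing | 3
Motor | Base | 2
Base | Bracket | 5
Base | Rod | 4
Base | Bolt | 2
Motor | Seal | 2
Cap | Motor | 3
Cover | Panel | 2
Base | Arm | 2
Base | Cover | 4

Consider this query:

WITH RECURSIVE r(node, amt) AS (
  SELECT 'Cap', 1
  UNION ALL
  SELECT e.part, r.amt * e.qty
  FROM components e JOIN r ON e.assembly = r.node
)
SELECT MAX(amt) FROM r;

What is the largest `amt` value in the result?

48

Base: (Cap, amt=1).
Iteration 1: components of {Cap} -> Motor = 1*3 = 3.
Iteration 2: components of {Motor} -> Base = 3*2 = 6, Seal = 3*2 = 6.
Iteration 3: components of {Base,Seal} -> Arm = 6*2 = 12, Bolt = 6*2 = 12, Bracket = 6*5 = 30, Cover = 6*4 = 24, Rod = 6*4 = 24.
Iteration 4: components of {Arm,Bolt,Bracket,Cover,Rod} -> Housing = 12*3 = 36, Panel = 24*2 = 48.
Iteration 5: no further components; recursion stops.
amt values: 1, 3, 6, 6, 12, 30, 24, 12, 24, 48, 36; the maximum is 48.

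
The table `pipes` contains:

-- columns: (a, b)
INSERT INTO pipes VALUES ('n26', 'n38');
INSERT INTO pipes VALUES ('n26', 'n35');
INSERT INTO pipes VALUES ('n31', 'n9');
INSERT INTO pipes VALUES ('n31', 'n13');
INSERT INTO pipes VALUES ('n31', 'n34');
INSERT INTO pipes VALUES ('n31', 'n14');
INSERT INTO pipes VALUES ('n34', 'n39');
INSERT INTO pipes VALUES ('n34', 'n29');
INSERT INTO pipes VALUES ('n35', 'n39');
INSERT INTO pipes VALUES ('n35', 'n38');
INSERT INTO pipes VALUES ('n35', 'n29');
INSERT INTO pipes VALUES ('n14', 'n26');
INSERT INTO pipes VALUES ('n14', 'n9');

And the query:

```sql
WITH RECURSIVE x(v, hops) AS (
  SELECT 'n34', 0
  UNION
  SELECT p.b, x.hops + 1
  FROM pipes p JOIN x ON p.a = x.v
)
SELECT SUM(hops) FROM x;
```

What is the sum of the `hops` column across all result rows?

Base: (n34, hops=0).
Iteration 1: edges from {n34} -> (n29, hops=1), (n39, hops=1).
Iteration 2: no outgoing edges from {n29,n39}; recursion stops.
SUM(hops) = 0 + 1 + 1 = 2.

2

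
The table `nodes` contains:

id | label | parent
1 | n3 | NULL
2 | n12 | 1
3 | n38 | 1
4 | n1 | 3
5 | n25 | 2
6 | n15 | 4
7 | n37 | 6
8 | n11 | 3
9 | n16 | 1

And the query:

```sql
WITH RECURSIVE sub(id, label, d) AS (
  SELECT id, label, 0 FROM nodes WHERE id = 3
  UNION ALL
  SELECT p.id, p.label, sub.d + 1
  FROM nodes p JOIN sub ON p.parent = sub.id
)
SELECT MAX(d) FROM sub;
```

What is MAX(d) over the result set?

3

Base: id=3 (n38) at d 0.
Iteration 1: rows with parent in {3} -> n1 (id 4, d 1), n11 (id 8, d 1).
Iteration 2: rows with parent in {4,8} -> n15 (id 6, d 2).
Iteration 3: rows with parent in {6} -> n37 (id 7, d 3).
Iteration 4: no rows with parent in {7}; recursion stops.
d values: 0, 1, 1, 2, 3; the maximum is 3.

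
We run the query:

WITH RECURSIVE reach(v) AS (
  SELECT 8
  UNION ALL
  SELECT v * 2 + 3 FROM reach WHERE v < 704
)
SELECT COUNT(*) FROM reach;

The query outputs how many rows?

8

Base: v=8.
Iteration 1: 8 < 704 holds -> v = 8 * 2 + 3 = 19.
Iteration 2: 19 < 704 holds -> v = 19 * 2 + 3 = 41.
Iteration 3: 41 < 704 holds -> v = 41 * 2 + 3 = 85.
Iteration 4: 85 < 704 holds -> v = 85 * 2 + 3 = 173.
Iteration 5: 173 < 704 holds -> v = 173 * 2 + 3 = 349.
Iteration 6: 349 < 704 holds -> v = 349 * 2 + 3 = 701.
Iteration 7: 701 < 704 holds -> v = 701 * 2 + 3 = 1405.
Iteration 8: 1405 < 704 fails; recursion stops.
Total rows emitted: 8.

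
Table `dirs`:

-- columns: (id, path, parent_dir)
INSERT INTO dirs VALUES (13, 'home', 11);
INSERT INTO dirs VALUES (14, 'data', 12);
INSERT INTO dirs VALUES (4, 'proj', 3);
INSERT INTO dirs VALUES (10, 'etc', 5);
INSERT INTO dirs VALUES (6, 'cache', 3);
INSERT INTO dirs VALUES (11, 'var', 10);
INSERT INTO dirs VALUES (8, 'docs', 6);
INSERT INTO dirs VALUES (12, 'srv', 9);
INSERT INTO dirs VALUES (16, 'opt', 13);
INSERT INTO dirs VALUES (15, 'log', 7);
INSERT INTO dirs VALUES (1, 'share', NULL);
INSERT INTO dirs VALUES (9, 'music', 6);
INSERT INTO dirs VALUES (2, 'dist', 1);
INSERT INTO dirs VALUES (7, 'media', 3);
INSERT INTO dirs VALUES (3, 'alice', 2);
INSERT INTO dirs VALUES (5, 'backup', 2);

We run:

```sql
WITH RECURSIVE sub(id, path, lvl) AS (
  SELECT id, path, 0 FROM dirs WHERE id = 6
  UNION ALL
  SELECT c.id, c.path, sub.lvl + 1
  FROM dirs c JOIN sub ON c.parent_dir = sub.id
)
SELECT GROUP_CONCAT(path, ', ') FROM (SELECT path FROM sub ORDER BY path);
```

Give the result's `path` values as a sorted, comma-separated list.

Base: id=6 (cache) at lvl 0.
Iteration 1: rows with parent_dir in {6} -> docs (id 8, lvl 1), music (id 9, lvl 1).
Iteration 2: rows with parent_dir in {8,9} -> srv (id 12, lvl 2).
Iteration 3: rows with parent_dir in {12} -> data (id 14, lvl 3).
Iteration 4: no rows with parent_dir in {14}; recursion stops.

cache, data, docs, music, srv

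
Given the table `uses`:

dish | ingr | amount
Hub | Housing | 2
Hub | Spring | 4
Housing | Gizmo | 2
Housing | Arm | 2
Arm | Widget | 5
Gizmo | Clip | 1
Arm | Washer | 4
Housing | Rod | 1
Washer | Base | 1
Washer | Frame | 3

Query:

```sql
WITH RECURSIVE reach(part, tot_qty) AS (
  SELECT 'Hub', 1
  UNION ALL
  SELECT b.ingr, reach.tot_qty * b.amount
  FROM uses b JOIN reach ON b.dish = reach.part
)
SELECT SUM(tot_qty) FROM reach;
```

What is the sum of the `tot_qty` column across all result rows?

Base: (Hub, tot_qty=1).
Iteration 1: components of {Hub} -> Housing = 1*2 = 2, Spring = 1*4 = 4.
Iteration 2: components of {Housing,Spring} -> Arm = 2*2 = 4, Gizmo = 2*2 = 4, Rod = 2*1 = 2.
Iteration 3: components of {Arm,Gizmo,Rod} -> Clip = 4*1 = 4, Washer = 4*4 = 16, Widget = 4*5 = 20.
Iteration 4: components of {Clip,Washer,Widget} -> Base = 16*1 = 16, Frame = 16*3 = 48.
Iteration 5: no further components; recursion stops.
SUM(tot_qty) = 1 + 2 + 4 + 4 + 4 + 2 + 4 + 20 + 16 + 16 + 48 = 121.

121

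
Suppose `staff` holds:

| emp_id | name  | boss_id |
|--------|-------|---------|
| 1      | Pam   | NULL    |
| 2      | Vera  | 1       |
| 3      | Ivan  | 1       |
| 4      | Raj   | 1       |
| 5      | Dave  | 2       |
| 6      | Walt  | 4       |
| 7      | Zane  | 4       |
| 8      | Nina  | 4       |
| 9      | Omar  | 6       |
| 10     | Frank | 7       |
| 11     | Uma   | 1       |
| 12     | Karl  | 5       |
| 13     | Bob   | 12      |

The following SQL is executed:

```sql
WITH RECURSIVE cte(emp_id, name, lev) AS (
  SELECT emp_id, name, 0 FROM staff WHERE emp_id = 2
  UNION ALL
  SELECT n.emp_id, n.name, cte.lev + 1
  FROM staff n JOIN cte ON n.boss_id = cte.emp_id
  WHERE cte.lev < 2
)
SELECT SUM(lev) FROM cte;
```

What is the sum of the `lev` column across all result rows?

Base: emp_id=2 (Vera) at lev 0.
Iteration 1: rows with boss_id in {2} -> Dave (id 5, lev 1).
Iteration 2: rows with boss_id in {5} -> Karl (id 12, lev 2).
Iteration 3: lev < 2 fails for all current rows; recursion stops.
SUM(lev) = 0 + 1 + 2 = 3.

3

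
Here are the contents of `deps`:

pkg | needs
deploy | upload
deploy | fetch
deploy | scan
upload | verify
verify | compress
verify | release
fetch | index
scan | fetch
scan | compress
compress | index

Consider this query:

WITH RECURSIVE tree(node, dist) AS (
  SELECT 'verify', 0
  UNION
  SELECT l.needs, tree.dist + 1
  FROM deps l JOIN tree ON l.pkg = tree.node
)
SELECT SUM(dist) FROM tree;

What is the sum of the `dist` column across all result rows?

Base: (verify, dist=0).
Iteration 1: edges from {verify} -> (compress, dist=1), (release, dist=1).
Iteration 2: edges from {compress,release} -> (index, dist=2).
Iteration 3: no outgoing edges from {index}; recursion stops.
SUM(dist) = 0 + 1 + 1 + 2 = 4.

4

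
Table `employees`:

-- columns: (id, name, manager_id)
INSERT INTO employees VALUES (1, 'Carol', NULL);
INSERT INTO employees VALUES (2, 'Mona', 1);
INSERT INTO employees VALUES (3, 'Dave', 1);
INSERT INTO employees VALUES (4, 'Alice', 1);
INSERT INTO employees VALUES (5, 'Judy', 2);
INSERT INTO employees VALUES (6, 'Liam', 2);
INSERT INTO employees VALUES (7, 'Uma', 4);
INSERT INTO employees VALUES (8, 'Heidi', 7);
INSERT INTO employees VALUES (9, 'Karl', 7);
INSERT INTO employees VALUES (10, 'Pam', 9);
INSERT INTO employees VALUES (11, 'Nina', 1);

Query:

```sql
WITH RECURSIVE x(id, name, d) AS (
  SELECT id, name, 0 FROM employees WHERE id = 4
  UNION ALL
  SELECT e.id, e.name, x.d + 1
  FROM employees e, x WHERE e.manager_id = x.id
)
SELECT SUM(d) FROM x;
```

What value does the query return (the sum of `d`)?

Base: id=4 (Alice) at d 0.
Iteration 1: rows with manager_id in {4} -> Uma (id 7, d 1).
Iteration 2: rows with manager_id in {7} -> Heidi (id 8, d 2), Karl (id 9, d 2).
Iteration 3: rows with manager_id in {8,9} -> Pam (id 10, d 3).
Iteration 4: no rows with manager_id in {10}; recursion stops.
SUM(d) = 0 + 1 + 2 + 2 + 3 = 8.

8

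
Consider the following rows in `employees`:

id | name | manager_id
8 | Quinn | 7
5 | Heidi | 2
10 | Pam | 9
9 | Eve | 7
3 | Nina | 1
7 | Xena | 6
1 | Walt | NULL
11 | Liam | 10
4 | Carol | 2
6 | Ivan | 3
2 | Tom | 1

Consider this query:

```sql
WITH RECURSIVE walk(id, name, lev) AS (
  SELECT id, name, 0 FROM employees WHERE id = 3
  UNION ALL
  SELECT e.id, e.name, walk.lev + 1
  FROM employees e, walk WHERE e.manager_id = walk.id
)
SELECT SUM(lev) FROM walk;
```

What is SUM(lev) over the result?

18

Base: id=3 (Nina) at lev 0.
Iteration 1: rows with manager_id in {3} -> Ivan (id 6, lev 1).
Iteration 2: rows with manager_id in {6} -> Xena (id 7, lev 2).
Iteration 3: rows with manager_id in {7} -> Quinn (id 8, lev 3), Eve (id 9, lev 3).
Iteration 4: rows with manager_id in {8,9} -> Pam (id 10, lev 4).
Iteration 5: rows with manager_id in {10} -> Liam (id 11, lev 5).
Iteration 6: no rows with manager_id in {11}; recursion stops.
SUM(lev) = 0 + 1 + 2 + 3 + 3 + 4 + 5 = 18.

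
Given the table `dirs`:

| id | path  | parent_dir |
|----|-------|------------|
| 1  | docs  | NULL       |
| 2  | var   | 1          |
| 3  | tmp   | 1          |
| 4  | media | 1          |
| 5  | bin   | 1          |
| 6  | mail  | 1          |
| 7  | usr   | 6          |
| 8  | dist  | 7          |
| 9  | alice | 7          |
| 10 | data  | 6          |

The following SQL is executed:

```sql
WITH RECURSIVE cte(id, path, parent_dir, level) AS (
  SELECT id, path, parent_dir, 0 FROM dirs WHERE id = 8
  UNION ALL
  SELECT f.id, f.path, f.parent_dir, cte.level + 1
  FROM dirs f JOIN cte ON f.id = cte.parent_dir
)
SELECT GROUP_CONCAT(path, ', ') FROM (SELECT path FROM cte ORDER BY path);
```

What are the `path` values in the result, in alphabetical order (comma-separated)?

dist, docs, mail, usr

Base: id=8 (dist), parent_dir=7, level 0.
Iteration 1: join on id=7 -> usr (id 7, parent_dir=6, level 1).
Iteration 2: join on id=6 -> mail (id 6, parent_dir=1, level 2).
Iteration 3: join on id=1 -> docs (id 1, parent_dir=NULL, level 3).
Iteration 4: parent_dir is NULL; no match; recursion stops.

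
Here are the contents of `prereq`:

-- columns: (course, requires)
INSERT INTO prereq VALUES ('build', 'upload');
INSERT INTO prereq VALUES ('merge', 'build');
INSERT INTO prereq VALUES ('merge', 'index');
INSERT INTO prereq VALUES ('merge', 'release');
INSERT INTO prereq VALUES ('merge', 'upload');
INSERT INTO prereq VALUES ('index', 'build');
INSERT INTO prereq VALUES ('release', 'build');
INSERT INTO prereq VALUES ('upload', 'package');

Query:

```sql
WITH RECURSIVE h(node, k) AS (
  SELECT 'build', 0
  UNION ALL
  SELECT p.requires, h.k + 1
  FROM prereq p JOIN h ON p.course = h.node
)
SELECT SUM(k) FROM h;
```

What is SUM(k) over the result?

Base: (build, k=0).
Iteration 1: edges from {build} -> (upload, k=1).
Iteration 2: edges from {upload} -> (package, k=2).
Iteration 3: no outgoing edges from {package}; recursion stops.
SUM(k) = 0 + 1 + 2 = 3.

3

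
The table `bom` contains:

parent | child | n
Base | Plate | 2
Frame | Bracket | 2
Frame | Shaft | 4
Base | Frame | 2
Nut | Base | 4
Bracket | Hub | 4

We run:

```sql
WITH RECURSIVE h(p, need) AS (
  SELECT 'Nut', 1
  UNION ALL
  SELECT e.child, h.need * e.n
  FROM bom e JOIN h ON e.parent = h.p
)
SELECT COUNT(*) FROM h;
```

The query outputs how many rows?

Base: (Nut, need=1).
Iteration 1: components of {Nut} -> Base = 1*4 = 4.
Iteration 2: components of {Base} -> Frame = 4*2 = 8, Plate = 4*2 = 8.
Iteration 3: components of {Frame,Plate} -> Bracket = 8*2 = 16, Shaft = 8*4 = 32.
Iteration 4: components of {Bracket,Shaft} -> Hub = 16*4 = 64.
Iteration 5: no further components; recursion stops.
Total rows emitted: 7.

7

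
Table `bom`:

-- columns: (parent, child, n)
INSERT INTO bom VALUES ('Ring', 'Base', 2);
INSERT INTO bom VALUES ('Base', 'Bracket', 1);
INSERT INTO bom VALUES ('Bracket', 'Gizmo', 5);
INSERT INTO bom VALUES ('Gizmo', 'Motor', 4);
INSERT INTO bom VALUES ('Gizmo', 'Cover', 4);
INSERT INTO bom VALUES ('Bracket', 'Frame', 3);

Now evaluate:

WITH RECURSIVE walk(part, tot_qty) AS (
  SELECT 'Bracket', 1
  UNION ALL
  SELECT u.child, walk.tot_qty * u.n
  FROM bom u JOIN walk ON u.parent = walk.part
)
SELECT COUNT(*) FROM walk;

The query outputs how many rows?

5

Base: (Bracket, tot_qty=1).
Iteration 1: components of {Bracket} -> Frame = 1*3 = 3, Gizmo = 1*5 = 5.
Iteration 2: components of {Frame,Gizmo} -> Cover = 5*4 = 20, Motor = 5*4 = 20.
Iteration 3: no further components; recursion stops.
Total rows emitted: 5.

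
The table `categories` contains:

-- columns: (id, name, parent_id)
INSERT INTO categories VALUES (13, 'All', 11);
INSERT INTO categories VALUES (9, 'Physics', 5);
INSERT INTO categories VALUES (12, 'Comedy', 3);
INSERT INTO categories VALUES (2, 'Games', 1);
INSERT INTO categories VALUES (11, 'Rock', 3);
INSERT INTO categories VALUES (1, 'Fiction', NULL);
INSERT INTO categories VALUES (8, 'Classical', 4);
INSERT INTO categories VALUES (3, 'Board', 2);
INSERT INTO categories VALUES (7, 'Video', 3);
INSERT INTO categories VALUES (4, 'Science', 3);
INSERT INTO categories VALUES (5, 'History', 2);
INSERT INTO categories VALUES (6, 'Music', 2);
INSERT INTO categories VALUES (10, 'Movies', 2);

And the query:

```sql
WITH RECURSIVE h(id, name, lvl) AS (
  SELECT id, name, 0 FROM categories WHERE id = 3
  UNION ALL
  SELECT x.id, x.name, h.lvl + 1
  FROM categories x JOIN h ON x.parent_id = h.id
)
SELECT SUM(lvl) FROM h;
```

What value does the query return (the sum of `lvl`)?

Base: id=3 (Board) at lvl 0.
Iteration 1: rows with parent_id in {3} -> Science (id 4, lvl 1), Video (id 7, lvl 1), Rock (id 11, lvl 1), Comedy (id 12, lvl 1).
Iteration 2: rows with parent_id in {4,7,11,12} -> Classical (id 8, lvl 2), All (id 13, lvl 2).
Iteration 3: no rows with parent_id in {8,13}; recursion stops.
SUM(lvl) = 0 + 1 + 1 + 1 + 1 + 2 + 2 = 8.

8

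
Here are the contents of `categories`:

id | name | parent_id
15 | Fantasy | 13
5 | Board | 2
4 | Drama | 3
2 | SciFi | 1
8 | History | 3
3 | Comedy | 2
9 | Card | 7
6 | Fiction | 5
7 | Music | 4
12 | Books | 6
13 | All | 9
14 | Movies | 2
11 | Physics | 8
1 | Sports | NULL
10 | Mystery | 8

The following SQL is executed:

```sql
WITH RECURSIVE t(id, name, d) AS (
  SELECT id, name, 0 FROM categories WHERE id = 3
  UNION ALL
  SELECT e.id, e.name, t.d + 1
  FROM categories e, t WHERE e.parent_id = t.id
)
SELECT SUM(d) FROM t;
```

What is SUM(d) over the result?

20

Base: id=3 (Comedy) at d 0.
Iteration 1: rows with parent_id in {3} -> Drama (id 4, d 1), History (id 8, d 1).
Iteration 2: rows with parent_id in {4,8} -> Music (id 7, d 2), Mystery (id 10, d 2), Physics (id 11, d 2).
Iteration 3: rows with parent_id in {7,10,11} -> Card (id 9, d 3).
Iteration 4: rows with parent_id in {9} -> All (id 13, d 4).
Iteration 5: rows with parent_id in {13} -> Fantasy (id 15, d 5).
Iteration 6: no rows with parent_id in {15}; recursion stops.
SUM(d) = 0 + 1 + 1 + 2 + 2 + 2 + 3 + 4 + 5 = 20.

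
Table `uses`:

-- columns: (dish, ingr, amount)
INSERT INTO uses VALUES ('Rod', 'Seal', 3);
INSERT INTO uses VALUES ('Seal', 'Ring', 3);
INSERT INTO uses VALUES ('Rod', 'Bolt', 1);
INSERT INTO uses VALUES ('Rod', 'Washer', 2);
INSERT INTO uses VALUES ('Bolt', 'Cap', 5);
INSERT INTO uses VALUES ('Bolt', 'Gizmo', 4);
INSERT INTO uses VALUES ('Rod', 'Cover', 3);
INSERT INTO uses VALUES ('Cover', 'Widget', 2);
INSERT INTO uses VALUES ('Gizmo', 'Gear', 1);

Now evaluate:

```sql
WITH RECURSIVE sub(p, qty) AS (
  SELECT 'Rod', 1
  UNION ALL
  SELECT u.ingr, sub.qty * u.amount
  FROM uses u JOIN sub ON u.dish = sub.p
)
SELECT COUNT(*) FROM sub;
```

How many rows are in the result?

Base: (Rod, qty=1).
Iteration 1: components of {Rod} -> Bolt = 1*1 = 1, Cover = 1*3 = 3, Seal = 1*3 = 3, Washer = 1*2 = 2.
Iteration 2: components of {Bolt,Cover,Seal,Washer} -> Cap = 1*5 = 5, Gizmo = 1*4 = 4, Ring = 3*3 = 9, Widget = 3*2 = 6.
Iteration 3: components of {Cap,Gizmo,Ring,Widget} -> Gear = 4*1 = 4.
Iteration 4: no further components; recursion stops.
Total rows emitted: 10.

10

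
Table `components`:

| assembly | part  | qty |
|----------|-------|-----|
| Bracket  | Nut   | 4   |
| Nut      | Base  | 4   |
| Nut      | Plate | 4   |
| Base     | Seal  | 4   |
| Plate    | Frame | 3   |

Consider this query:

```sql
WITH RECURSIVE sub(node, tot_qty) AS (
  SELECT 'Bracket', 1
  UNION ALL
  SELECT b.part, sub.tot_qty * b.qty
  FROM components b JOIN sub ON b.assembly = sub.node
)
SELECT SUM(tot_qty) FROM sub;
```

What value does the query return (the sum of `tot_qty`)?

Base: (Bracket, tot_qty=1).
Iteration 1: components of {Bracket} -> Nut = 1*4 = 4.
Iteration 2: components of {Nut} -> Base = 4*4 = 16, Plate = 4*4 = 16.
Iteration 3: components of {Base,Plate} -> Frame = 16*3 = 48, Seal = 16*4 = 64.
Iteration 4: no further components; recursion stops.
SUM(tot_qty) = 1 + 4 + 16 + 16 + 64 + 48 = 149.

149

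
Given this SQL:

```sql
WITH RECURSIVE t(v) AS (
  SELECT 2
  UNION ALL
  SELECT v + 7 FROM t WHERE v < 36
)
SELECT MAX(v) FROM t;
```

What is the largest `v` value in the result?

37

Base: v=2.
Iteration 1: 2 < 36 holds -> v = 2 + 7 = 9.
Iteration 2: 9 < 36 holds -> v = 9 + 7 = 16.
Iteration 3: 16 < 36 holds -> v = 16 + 7 = 23.
Iteration 4: 23 < 36 holds -> v = 23 + 7 = 30.
Iteration 5: 30 < 36 holds -> v = 30 + 7 = 37.
Iteration 6: 37 < 36 fails; recursion stops.
v values: 2, 9, 16, 23, 30, 37; the maximum is 37.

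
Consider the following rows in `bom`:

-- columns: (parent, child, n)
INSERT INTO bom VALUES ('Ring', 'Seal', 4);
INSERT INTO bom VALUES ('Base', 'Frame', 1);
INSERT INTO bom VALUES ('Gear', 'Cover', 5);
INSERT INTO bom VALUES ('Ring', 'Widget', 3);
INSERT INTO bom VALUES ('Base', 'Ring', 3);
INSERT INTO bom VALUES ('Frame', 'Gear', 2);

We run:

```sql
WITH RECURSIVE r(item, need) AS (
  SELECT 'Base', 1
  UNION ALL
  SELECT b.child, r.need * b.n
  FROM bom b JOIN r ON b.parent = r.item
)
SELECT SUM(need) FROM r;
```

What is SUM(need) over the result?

38

Base: (Base, need=1).
Iteration 1: components of {Base} -> Frame = 1*1 = 1, Ring = 1*3 = 3.
Iteration 2: components of {Frame,Ring} -> Gear = 1*2 = 2, Seal = 3*4 = 12, Widget = 3*3 = 9.
Iteration 3: components of {Gear,Seal,Widget} -> Cover = 2*5 = 10.
Iteration 4: no further components; recursion stops.
SUM(need) = 1 + 1 + 3 + 2 + 9 + 12 + 10 = 38.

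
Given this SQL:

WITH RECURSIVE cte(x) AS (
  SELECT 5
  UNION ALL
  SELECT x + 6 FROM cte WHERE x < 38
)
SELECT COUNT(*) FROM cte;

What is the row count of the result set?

Base: x=5.
Iteration 1: 5 < 38 holds -> x = 5 + 6 = 11.
Iteration 2: 11 < 38 holds -> x = 11 + 6 = 17.
Iteration 3: 17 < 38 holds -> x = 17 + 6 = 23.
Iteration 4: 23 < 38 holds -> x = 23 + 6 = 29.
Iteration 5: 29 < 38 holds -> x = 29 + 6 = 35.
Iteration 6: 35 < 38 holds -> x = 35 + 6 = 41.
Iteration 7: 41 < 38 fails; recursion stops.
Total rows emitted: 7.

7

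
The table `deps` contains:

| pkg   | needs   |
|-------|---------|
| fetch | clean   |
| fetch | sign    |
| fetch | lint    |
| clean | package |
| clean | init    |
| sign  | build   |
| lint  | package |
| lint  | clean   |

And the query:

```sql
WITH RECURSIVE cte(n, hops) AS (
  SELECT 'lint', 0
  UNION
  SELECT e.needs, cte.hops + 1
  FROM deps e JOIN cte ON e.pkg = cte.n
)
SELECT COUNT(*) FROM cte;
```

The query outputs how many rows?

Base: (lint, hops=0).
Iteration 1: edges from {lint} -> (clean, hops=1), (package, hops=1).
Iteration 2: edges from {clean,package} -> (init, hops=2), (package, hops=2).
Iteration 3: no outgoing edges from {init,package}; recursion stops.
Total rows emitted: 5.

5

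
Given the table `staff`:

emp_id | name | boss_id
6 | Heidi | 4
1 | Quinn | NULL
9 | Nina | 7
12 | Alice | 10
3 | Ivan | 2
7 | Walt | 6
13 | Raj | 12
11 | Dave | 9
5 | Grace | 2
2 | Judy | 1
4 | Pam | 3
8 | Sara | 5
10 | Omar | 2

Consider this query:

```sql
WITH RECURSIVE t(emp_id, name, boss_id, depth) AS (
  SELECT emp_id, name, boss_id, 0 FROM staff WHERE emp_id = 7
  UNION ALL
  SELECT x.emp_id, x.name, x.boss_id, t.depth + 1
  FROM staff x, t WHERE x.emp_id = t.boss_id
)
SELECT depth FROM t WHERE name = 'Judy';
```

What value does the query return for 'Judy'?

4

Base: emp_id=7 (Walt), boss_id=6, depth 0.
Iteration 1: join on emp_id=6 -> Heidi (id 6, boss_id=4, depth 1).
Iteration 2: join on emp_id=4 -> Pam (id 4, boss_id=3, depth 2).
Iteration 3: join on emp_id=3 -> Ivan (id 3, boss_id=2, depth 3).
Iteration 4: join on emp_id=2 -> Judy (id 2, boss_id=1, depth 4).
Iteration 5: join on emp_id=1 -> Quinn (id 1, boss_id=NULL, depth 5).
Iteration 6: boss_id is NULL; no match; recursion stops.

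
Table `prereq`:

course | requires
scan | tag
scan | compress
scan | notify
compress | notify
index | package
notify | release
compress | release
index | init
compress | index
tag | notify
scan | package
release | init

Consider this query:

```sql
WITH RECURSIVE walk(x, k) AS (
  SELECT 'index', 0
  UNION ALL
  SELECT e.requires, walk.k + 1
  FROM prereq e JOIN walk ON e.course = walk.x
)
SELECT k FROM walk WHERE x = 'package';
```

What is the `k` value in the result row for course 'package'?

1

Base: (index, k=0).
Iteration 1: edges from {index} -> (init, k=1), (package, k=1).
Iteration 2: no outgoing edges from {init,package}; recursion stops.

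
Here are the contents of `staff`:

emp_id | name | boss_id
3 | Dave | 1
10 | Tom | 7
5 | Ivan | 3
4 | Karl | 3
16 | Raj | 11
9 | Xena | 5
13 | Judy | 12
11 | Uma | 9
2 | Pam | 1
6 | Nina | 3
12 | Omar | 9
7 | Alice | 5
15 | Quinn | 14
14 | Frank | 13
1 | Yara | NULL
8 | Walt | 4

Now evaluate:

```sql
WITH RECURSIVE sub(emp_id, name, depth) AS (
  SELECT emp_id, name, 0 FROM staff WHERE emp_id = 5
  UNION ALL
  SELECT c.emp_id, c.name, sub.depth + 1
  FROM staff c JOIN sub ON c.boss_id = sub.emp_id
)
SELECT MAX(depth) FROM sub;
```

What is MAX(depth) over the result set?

Base: emp_id=5 (Ivan) at depth 0.
Iteration 1: rows with boss_id in {5} -> Alice (id 7, depth 1), Xena (id 9, depth 1).
Iteration 2: rows with boss_id in {7,9} -> Tom (id 10, depth 2), Uma (id 11, depth 2), Omar (id 12, depth 2).
Iteration 3: rows with boss_id in {10,11,12} -> Judy (id 13, depth 3), Raj (id 16, depth 3).
Iteration 4: rows with boss_id in {13,16} -> Frank (id 14, depth 4).
Iteration 5: rows with boss_id in {14} -> Quinn (id 15, depth 5).
Iteration 6: no rows with boss_id in {15}; recursion stops.
depth values: 0, 1, 1, 2, 2, 2, 3, 3, 4, 5; the maximum is 5.

5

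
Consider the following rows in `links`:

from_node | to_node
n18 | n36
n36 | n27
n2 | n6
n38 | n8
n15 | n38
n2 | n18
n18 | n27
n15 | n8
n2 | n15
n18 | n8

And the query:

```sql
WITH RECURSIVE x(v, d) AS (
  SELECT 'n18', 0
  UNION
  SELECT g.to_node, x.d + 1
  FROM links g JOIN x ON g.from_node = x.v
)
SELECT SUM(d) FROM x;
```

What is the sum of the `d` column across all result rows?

Base: (n18, d=0).
Iteration 1: edges from {n18} -> (n27, d=1), (n36, d=1), (n8, d=1).
Iteration 2: edges from {n27,n36,n8} -> (n27, d=2).
Iteration 3: no outgoing edges from {n27}; recursion stops.
SUM(d) = 0 + 1 + 1 + 1 + 2 = 5.

5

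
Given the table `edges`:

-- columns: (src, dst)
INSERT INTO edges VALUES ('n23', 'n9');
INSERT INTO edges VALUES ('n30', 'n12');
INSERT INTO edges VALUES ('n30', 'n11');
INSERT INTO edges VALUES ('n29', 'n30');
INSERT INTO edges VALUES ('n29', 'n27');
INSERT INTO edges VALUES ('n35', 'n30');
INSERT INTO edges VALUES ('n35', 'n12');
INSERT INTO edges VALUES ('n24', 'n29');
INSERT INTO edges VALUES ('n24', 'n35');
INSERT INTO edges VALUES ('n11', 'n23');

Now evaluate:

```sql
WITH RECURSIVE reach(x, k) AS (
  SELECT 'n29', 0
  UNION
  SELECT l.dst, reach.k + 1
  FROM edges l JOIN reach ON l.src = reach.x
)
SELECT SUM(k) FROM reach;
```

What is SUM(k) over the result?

13

Base: (n29, k=0).
Iteration 1: edges from {n29} -> (n27, k=1), (n30, k=1).
Iteration 2: edges from {n27,n30} -> (n11, k=2), (n12, k=2).
Iteration 3: edges from {n11,n12} -> (n23, k=3).
Iteration 4: edges from {n23} -> (n9, k=4).
Iteration 5: no outgoing edges from {n9}; recursion stops.
SUM(k) = 0 + 1 + 1 + 2 + 2 + 3 + 4 = 13.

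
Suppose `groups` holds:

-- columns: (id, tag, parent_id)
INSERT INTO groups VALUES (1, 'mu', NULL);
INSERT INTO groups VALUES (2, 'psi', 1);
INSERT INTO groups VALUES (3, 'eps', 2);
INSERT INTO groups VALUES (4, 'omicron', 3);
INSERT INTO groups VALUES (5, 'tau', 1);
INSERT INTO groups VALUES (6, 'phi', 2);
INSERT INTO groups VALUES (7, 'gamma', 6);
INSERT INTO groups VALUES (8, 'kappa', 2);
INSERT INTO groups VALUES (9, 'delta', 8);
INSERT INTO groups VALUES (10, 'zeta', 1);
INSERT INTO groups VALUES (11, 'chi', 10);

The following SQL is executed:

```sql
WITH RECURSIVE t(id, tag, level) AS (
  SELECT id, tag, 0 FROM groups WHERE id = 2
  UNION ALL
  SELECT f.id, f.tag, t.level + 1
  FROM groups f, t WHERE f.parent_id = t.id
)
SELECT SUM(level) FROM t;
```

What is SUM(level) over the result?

Base: id=2 (psi) at level 0.
Iteration 1: rows with parent_id in {2} -> eps (id 3, level 1), phi (id 6, level 1), kappa (id 8, level 1).
Iteration 2: rows with parent_id in {3,6,8} -> omicron (id 4, level 2), gamma (id 7, level 2), delta (id 9, level 2).
Iteration 3: no rows with parent_id in {4,7,9}; recursion stops.
SUM(level) = 0 + 1 + 1 + 1 + 2 + 2 + 2 = 9.

9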